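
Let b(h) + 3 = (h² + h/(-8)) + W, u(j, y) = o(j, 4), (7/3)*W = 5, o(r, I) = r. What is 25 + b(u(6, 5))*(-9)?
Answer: -7967/28 ≈ -284.54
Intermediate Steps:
W = 15/7 (W = (3/7)*5 = 15/7 ≈ 2.1429)
u(j, y) = j
b(h) = -6/7 + h² - h/8 (b(h) = -3 + ((h² + h/(-8)) + 15/7) = -3 + ((h² - h/8) + 15/7) = -3 + (15/7 + h² - h/8) = -6/7 + h² - h/8)
25 + b(u(6, 5))*(-9) = 25 + (-6/7 + 6² - ⅛*6)*(-9) = 25 + (-6/7 + 36 - ¾)*(-9) = 25 + (963/28)*(-9) = 25 - 8667/28 = -7967/28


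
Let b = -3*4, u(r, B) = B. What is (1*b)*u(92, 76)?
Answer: -912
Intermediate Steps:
b = -12
(1*b)*u(92, 76) = (1*(-12))*76 = -12*76 = -912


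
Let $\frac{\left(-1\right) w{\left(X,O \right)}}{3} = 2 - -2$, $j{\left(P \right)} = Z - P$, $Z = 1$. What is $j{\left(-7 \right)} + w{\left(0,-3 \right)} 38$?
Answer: $-448$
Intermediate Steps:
$j{\left(P \right)} = 1 - P$
$w{\left(X,O \right)} = -12$ ($w{\left(X,O \right)} = - 3 \left(2 - -2\right) = - 3 \left(2 + 2\right) = \left(-3\right) 4 = -12$)
$j{\left(-7 \right)} + w{\left(0,-3 \right)} 38 = \left(1 - -7\right) - 456 = \left(1 + 7\right) - 456 = 8 - 456 = -448$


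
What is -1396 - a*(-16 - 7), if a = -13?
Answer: -1695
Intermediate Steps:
-1396 - a*(-16 - 7) = -1396 - (-13)*(-16 - 7) = -1396 - (-13)*(-23) = -1396 - 1*299 = -1396 - 299 = -1695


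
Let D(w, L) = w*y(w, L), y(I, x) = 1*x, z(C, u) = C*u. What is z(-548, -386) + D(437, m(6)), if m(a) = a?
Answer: 214150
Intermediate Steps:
y(I, x) = x
D(w, L) = L*w (D(w, L) = w*L = L*w)
z(-548, -386) + D(437, m(6)) = -548*(-386) + 6*437 = 211528 + 2622 = 214150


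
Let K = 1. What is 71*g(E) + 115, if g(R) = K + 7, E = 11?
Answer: 683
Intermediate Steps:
g(R) = 8 (g(R) = 1 + 7 = 8)
71*g(E) + 115 = 71*8 + 115 = 568 + 115 = 683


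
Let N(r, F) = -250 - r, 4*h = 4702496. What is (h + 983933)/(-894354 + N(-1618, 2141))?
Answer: -2159557/892986 ≈ -2.4184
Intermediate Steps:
h = 1175624 (h = (1/4)*4702496 = 1175624)
(h + 983933)/(-894354 + N(-1618, 2141)) = (1175624 + 983933)/(-894354 + (-250 - 1*(-1618))) = 2159557/(-894354 + (-250 + 1618)) = 2159557/(-894354 + 1368) = 2159557/(-892986) = 2159557*(-1/892986) = -2159557/892986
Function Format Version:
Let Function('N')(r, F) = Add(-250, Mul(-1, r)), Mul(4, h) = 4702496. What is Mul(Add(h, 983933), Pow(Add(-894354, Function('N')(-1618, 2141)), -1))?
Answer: Rational(-2159557, 892986) ≈ -2.4184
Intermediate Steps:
h = 1175624 (h = Mul(Rational(1, 4), 4702496) = 1175624)
Mul(Add(h, 983933), Pow(Add(-894354, Function('N')(-1618, 2141)), -1)) = Mul(Add(1175624, 983933), Pow(Add(-894354, Add(-250, Mul(-1, -1618))), -1)) = Mul(2159557, Pow(Add(-894354, Add(-250, 1618)), -1)) = Mul(2159557, Pow(Add(-894354, 1368), -1)) = Mul(2159557, Pow(-892986, -1)) = Mul(2159557, Rational(-1, 892986)) = Rational(-2159557, 892986)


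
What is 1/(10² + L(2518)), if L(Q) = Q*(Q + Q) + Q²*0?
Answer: 1/12680748 ≈ 7.8860e-8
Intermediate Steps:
L(Q) = 2*Q² (L(Q) = Q*(2*Q) + 0 = 2*Q² + 0 = 2*Q²)
1/(10² + L(2518)) = 1/(10² + 2*2518²) = 1/(100 + 2*6340324) = 1/(100 + 12680648) = 1/12680748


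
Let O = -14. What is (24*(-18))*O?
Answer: 6048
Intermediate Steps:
(24*(-18))*O = (24*(-18))*(-14) = -432*(-14) = 6048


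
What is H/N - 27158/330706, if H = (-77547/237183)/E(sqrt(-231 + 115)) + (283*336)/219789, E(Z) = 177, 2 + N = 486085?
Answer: -20321210212233668594/247456317479568025933 ≈ -0.082120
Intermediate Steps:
N = 486083 (N = -2 + 486085 = 486083)
H = 49072623825/113914172179 (H = -77547/237183/177 + (283*336)/219789 = -77547*1/237183*(1/177) + 95088*(1/219789) = -25849/79061*1/177 + 31696/73263 = -25849/13993797 + 31696/73263 = 49072623825/113914172179 ≈ 0.43079)
H/N - 27158/330706 = (49072623825/113914172179)/486083 - 27158/330706 = (49072623825/113914172179)*(1/486083) - 27158*1/330706 = 49072623825/55371742555284857 - 367/4469 = -20321210212233668594/247456317479568025933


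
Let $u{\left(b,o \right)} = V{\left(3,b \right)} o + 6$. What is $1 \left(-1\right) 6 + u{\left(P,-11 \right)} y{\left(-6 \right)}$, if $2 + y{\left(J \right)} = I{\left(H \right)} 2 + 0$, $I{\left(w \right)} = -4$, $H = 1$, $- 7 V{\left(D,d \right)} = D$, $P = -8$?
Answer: $- \frac{792}{7} \approx -113.14$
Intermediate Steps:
$V{\left(D,d \right)} = - \frac{D}{7}$
$u{\left(b,o \right)} = 6 - \frac{3 o}{7}$ ($u{\left(b,o \right)} = \left(- \frac{1}{7}\right) 3 o + 6 = - \frac{3 o}{7} + 6 = 6 - \frac{3 o}{7}$)
$y{\left(J \right)} = -10$ ($y{\left(J \right)} = -2 + \left(\left(-4\right) 2 + 0\right) = -2 + \left(-8 + 0\right) = -2 - 8 = -10$)
$1 \left(-1\right) 6 + u{\left(P,-11 \right)} y{\left(-6 \right)} = 1 \left(-1\right) 6 + \left(6 - - \frac{33}{7}\right) \left(-10\right) = \left(-1\right) 6 + \left(6 + \frac{33}{7}\right) \left(-10\right) = -6 + \frac{75}{7} \left(-10\right) = -6 - \frac{750}{7} = - \frac{792}{7}$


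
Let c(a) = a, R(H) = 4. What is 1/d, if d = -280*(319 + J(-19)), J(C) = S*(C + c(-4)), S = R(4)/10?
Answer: -1/86744 ≈ -1.1528e-5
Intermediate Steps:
S = ⅖ (S = 4/10 = 4*(⅒) = ⅖ ≈ 0.40000)
J(C) = -8/5 + 2*C/5 (J(C) = 2*(C - 4)/5 = 2*(-4 + C)/5 = -8/5 + 2*C/5)
d = -86744 (d = -280*(319 + (-8/5 + (⅖)*(-19))) = -280*(319 + (-8/5 - 38/5)) = -280*(319 - 46/5) = -280*1549/5 = -86744)
1/d = 1/(-86744) = -1/86744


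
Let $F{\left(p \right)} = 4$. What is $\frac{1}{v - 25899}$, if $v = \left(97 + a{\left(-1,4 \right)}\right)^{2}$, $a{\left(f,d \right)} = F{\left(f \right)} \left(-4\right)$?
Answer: $- \frac{1}{19338} \approx -5.1712 \cdot 10^{-5}$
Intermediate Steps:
$a{\left(f,d \right)} = -16$ ($a{\left(f,d \right)} = 4 \left(-4\right) = -16$)
$v = 6561$ ($v = \left(97 - 16\right)^{2} = 81^{2} = 6561$)
$\frac{1}{v - 25899} = \frac{1}{6561 - 25899} = \frac{1}{-19338} = - \frac{1}{19338}$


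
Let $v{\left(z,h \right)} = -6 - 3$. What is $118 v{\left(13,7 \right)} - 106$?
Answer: $-1168$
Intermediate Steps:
$v{\left(z,h \right)} = -9$
$118 v{\left(13,7 \right)} - 106 = 118 \left(-9\right) - 106 = -1062 - 106 = -1168$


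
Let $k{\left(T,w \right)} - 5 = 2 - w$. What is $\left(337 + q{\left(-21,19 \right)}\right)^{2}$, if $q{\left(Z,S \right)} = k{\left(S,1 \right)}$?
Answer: $117649$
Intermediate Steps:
$k{\left(T,w \right)} = 7 - w$ ($k{\left(T,w \right)} = 5 - \left(-2 + w\right) = 7 - w$)
$q{\left(Z,S \right)} = 6$ ($q{\left(Z,S \right)} = 7 - 1 = 6$)
$\left(337 + q{\left(-21,19 \right)}\right)^{2} = \left(337 + 6\right)^{2} = 343^{2} = 117649$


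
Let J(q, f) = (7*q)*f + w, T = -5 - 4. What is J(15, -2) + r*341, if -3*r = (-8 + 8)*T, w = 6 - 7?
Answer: -211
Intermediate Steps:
w = -1
T = -9
J(q, f) = -1 + 7*f*q (J(q, f) = (7*q)*f - 1 = 7*f*q - 1 = -1 + 7*f*q)
r = 0 (r = -(-8 + 8)*(-9)/3 = -0*(-9) = -1/3*0 = 0)
J(15, -2) + r*341 = (-1 + 7*(-2)*15) + 0*341 = (-1 - 210) + 0 = -211 + 0 = -211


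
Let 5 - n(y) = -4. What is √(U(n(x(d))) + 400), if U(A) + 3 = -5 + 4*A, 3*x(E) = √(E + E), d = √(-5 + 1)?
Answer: 2*√107 ≈ 20.688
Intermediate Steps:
d = 2*I (d = √(-4) = 2*I ≈ 2.0*I)
x(E) = √2*√E/3 (x(E) = √(E + E)/3 = √(2*E)/3 = (√2*√E)/3 = √2*√E/3)
n(y) = 9 (n(y) = 5 - 1*(-4) = 5 + 4 = 9)
U(A) = -8 + 4*A (U(A) = -3 + (-5 + 4*A) = -8 + 4*A)
√(U(n(x(d))) + 400) = √((-8 + 4*9) + 400) = √((-8 + 36) + 400) = √(28 + 400) = √428 = 2*√107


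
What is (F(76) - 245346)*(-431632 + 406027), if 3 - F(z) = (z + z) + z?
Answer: 6287845455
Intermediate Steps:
F(z) = 3 - 3*z (F(z) = 3 - ((z + z) + z) = 3 - (2*z + z) = 3 - 3*z)
(F(76) - 245346)*(-431632 + 406027) = ((3 - 3*76) - 245346)*(-431632 + 406027) = ((3 - 228) - 245346)*(-25605) = (-225 - 245346)*(-25605) = -245571*(-25605) = 6287845455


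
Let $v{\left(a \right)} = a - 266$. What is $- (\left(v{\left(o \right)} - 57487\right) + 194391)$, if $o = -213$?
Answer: $-136425$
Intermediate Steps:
$v{\left(a \right)} = -266 + a$
$- (\left(v{\left(o \right)} - 57487\right) + 194391) = - (\left(\left(-266 - 213\right) - 57487\right) + 194391) = - (\left(-479 - 57487\right) + 194391) = - (-57966 + 194391) = \left(-1\right) 136425 = -136425$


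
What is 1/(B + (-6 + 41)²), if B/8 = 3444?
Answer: 1/28777 ≈ 3.4750e-5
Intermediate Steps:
B = 27552 (B = 8*3444 = 27552)
1/(B + (-6 + 41)²) = 1/(27552 + (-6 + 41)²) = 1/(27552 + 35²) = 1/(27552 + 1225) = 1/28777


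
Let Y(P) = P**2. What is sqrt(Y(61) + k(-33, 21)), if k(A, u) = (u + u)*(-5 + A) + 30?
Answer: sqrt(2155) ≈ 46.422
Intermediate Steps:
k(A, u) = 30 + 2*u*(-5 + A) (k(A, u) = (2*u)*(-5 + A) + 30 = 2*u*(-5 + A) + 30 = 30 + 2*u*(-5 + A))
sqrt(Y(61) + k(-33, 21)) = sqrt(61**2 + (30 - 10*21 + 2*(-33)*21)) = sqrt(3721 + (30 - 210 - 1386)) = sqrt(3721 - 1566) = sqrt(2155)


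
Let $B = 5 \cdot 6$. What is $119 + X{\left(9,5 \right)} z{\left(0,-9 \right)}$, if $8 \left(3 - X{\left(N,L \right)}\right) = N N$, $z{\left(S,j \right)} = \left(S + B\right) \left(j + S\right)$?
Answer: $\frac{8171}{4} \approx 2042.8$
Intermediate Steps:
$B = 30$
$z{\left(S,j \right)} = \left(30 + S\right) \left(S + j\right)$ ($z{\left(S,j \right)} = \left(S + 30\right) \left(j + S\right) = \left(30 + S\right) \left(S + j\right)$)
$X{\left(N,L \right)} = 3 - \frac{N^{2}}{8}$ ($X{\left(N,L \right)} = 3 - \frac{N N}{8} = 3 - \frac{N^{2}}{8}$)
$119 + X{\left(9,5 \right)} z{\left(0,-9 \right)} = 119 + \left(3 - \frac{9^{2}}{8}\right) \left(0^{2} + 30 \cdot 0 + 30 \left(-9\right) + 0 \left(-9\right)\right) = 119 + \left(3 - \frac{81}{8}\right) \left(0 + 0 - 270 + 0\right) = 119 + \left(3 - \frac{81}{8}\right) \left(-270\right) = 119 - - \frac{7695}{4} = 119 + \frac{7695}{4} = \frac{8171}{4}$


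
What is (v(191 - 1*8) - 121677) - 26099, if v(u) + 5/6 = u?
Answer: -885563/6 ≈ -1.4759e+5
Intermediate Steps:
v(u) = -⅚ + u
(v(191 - 1*8) - 121677) - 26099 = ((-⅚ + (191 - 1*8)) - 121677) - 26099 = ((-⅚ + (191 - 8)) - 121677) - 26099 = ((-⅚ + 183) - 121677) - 26099 = (1093/6 - 121677) - 26099 = -728969/6 - 26099 = -885563/6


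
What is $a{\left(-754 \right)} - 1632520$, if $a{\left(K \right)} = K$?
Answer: $-1633274$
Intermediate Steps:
$a{\left(-754 \right)} - 1632520 = -754 - 1632520 = -1633274$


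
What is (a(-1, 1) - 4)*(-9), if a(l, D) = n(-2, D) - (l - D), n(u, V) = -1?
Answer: 27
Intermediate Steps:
a(l, D) = -1 + D - l (a(l, D) = -1 - (l - D) = -1 + (D - l) = -1 + D - l)
(a(-1, 1) - 4)*(-9) = ((-1 + 1 - 1*(-1)) - 4)*(-9) = ((-1 + 1 + 1) - 4)*(-9) = (1 - 4)*(-9) = -3*(-9) = 27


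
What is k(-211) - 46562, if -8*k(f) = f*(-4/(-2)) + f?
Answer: -371863/8 ≈ -46483.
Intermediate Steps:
k(f) = -3*f/8 (k(f) = -(f*(-4/(-2)) + f)/8 = -(f*(-4*(-1/2)) + f)/8 = -(f*2 + f)/8 = -(2*f + f)/8 = -3*f/8)
k(-211) - 46562 = -3/8*(-211) - 46562 = 633/8 - 46562 = -371863/8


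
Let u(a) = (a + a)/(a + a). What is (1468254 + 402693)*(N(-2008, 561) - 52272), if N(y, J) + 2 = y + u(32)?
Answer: -101556874107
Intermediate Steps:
u(a) = 1 (u(a) = (2*a)/((2*a)) = (2*a)*(1/(2*a)) = 1)
N(y, J) = -1 + y (N(y, J) = -2 + (y + 1) = -2 + (1 + y) = -1 + y)
(1468254 + 402693)*(N(-2008, 561) - 52272) = (1468254 + 402693)*((-1 - 2008) - 52272) = 1870947*(-2009 - 52272) = 1870947*(-54281) = -101556874107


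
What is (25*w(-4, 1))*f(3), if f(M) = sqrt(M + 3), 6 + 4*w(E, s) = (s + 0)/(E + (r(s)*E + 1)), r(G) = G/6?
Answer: -1725*sqrt(6)/44 ≈ -96.031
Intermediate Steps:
r(G) = G/6 (r(G) = G*(1/6) = G/6)
w(E, s) = -3/2 + s/(4*(1 + E + E*s/6)) (w(E, s) = -3/2 + ((s + 0)/(E + ((s/6)*E + 1)))/4 = -3/2 + (s/(E + (E*s/6 + 1)))/4 = -3/2 + (s/(E + (1 + E*s/6)))/4 = -3/2 + (s/(1 + E + E*s/6))/4 = -3/2 + s/(4*(1 + E + E*s/6)))
f(M) = sqrt(3 + M)
(25*w(-4, 1))*f(3) = (25*(3*(-6 + 1 - 6*(-4) - 1*(-4)*1)/(2*(6 + 6*(-4) - 4*1))))*sqrt(3 + 3) = (25*(3*(-6 + 1 + 24 + 4)/(2*(6 - 24 - 4))))*sqrt(6) = (25*((3/2)*23/(-22)))*sqrt(6) = (25*((3/2)*(-1/22)*23))*sqrt(6) = (25*(-69/44))*sqrt(6) = -1725*sqrt(6)/44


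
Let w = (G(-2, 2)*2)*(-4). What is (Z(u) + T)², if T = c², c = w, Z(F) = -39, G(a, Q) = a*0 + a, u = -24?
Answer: 47089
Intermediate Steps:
G(a, Q) = a (G(a, Q) = 0 + a = a)
w = 16 (w = -2*2*(-4) = -4*(-4) = 16)
c = 16
T = 256 (T = 16² = 256)
(Z(u) + T)² = (-39 + 256)² = 217² = 47089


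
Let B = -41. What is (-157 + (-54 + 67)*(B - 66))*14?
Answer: -21672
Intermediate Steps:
(-157 + (-54 + 67)*(B - 66))*14 = (-157 + (-54 + 67)*(-41 - 66))*14 = (-157 + 13*(-107))*14 = (-157 - 1391)*14 = -1548*14 = -21672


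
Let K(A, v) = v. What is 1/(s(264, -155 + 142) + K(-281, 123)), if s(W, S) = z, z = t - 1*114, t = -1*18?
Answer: -⅑ ≈ -0.11111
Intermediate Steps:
t = -18
z = -132 (z = -18 - 1*114 = -18 - 114 = -132)
s(W, S) = -132
1/(s(264, -155 + 142) + K(-281, 123)) = 1/(-132 + 123) = 1/(-9) = -⅑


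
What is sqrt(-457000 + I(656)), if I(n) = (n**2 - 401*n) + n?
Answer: 2*I*sqrt(72266) ≈ 537.65*I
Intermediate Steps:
I(n) = n**2 - 400*n
sqrt(-457000 + I(656)) = sqrt(-457000 + 656*(-400 + 656)) = sqrt(-457000 + 656*256) = sqrt(-457000 + 167936) = sqrt(-289064) = 2*I*sqrt(72266)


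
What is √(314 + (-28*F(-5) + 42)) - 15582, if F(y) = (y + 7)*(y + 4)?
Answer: -15582 + 2*√103 ≈ -15562.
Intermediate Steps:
F(y) = (4 + y)*(7 + y) (F(y) = (7 + y)*(4 + y) = (4 + y)*(7 + y))
√(314 + (-28*F(-5) + 42)) - 15582 = √(314 + (-28*(28 + (-5)² + 11*(-5)) + 42)) - 15582 = √(314 + (-28*(28 + 25 - 55) + 42)) - 15582 = √(314 + (-28*(-2) + 42)) - 15582 = √(314 + (56 + 42)) - 15582 = √(314 + 98) - 15582 = √412 - 15582 = 2*√103 - 15582 = -15582 + 2*√103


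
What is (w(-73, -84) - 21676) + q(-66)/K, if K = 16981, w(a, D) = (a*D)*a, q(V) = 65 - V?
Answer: -7969386941/16981 ≈ -4.6931e+5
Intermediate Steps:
w(a, D) = D*a² (w(a, D) = (D*a)*a = D*a²)
(w(-73, -84) - 21676) + q(-66)/K = (-84*(-73)² - 21676) + (65 - 1*(-66))/16981 = (-84*5329 - 21676) + (65 + 66)*(1/16981) = (-447636 - 21676) + 131*(1/16981) = -469312 + 131/16981 = -7969386941/16981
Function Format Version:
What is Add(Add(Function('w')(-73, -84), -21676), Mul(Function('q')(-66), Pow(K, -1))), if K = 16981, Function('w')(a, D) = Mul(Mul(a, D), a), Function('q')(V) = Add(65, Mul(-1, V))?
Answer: Rational(-7969386941, 16981) ≈ -4.6931e+5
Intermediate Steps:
Function('w')(a, D) = Mul(D, Pow(a, 2)) (Function('w')(a, D) = Mul(Mul(D, a), a) = Mul(D, Pow(a, 2)))
Add(Add(Function('w')(-73, -84), -21676), Mul(Function('q')(-66), Pow(K, -1))) = Add(Add(Mul(-84, Pow(-73, 2)), -21676), Mul(Add(65, Mul(-1, -66)), Pow(16981, -1))) = Add(Add(Mul(-84, 5329), -21676), Mul(Add(65, 66), Rational(1, 16981))) = Add(Add(-447636, -21676), Mul(131, Rational(1, 16981))) = Add(-469312, Rational(131, 16981)) = Rational(-7969386941, 16981)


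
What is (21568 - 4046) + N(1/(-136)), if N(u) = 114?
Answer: 17636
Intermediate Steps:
(21568 - 4046) + N(1/(-136)) = (21568 - 4046) + 114 = 17522 + 114 = 17636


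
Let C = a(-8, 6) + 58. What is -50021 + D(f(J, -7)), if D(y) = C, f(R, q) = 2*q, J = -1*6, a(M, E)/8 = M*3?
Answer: -50155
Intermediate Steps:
a(M, E) = 24*M (a(M, E) = 8*(M*3) = 8*(3*M) = 24*M)
J = -6
C = -134 (C = 24*(-8) + 58 = -192 + 58 = -134)
D(y) = -134
-50021 + D(f(J, -7)) = -50021 - 134 = -50155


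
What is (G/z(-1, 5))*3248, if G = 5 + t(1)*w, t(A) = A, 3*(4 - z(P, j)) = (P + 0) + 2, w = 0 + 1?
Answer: 58464/11 ≈ 5314.9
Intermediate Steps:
w = 1
z(P, j) = 10/3 - P/3 (z(P, j) = 4 - ((P + 0) + 2)/3 = 4 - (P + 2)/3 = 4 - (2 + P)/3 = 4 + (-⅔ - P/3) = 10/3 - P/3)
G = 6 (G = 5 + 1*1 = 5 + 1 = 6)
(G/z(-1, 5))*3248 = (6/(10/3 - ⅓*(-1)))*3248 = (6/(10/3 + ⅓))*3248 = (6/(11/3))*3248 = (6*(3/11))*3248 = (18/11)*3248 = 58464/11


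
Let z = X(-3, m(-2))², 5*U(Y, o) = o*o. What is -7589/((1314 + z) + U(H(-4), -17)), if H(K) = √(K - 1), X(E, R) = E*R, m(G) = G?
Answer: -37945/7039 ≈ -5.3907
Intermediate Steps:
H(K) = √(-1 + K)
U(Y, o) = o²/5 (U(Y, o) = (o*o)/5 = o²/5)
z = 36 (z = (-3*(-2))² = 6² = 36)
-7589/((1314 + z) + U(H(-4), -17)) = -7589/((1314 + 36) + (⅕)*(-17)²) = -7589/(1350 + (⅕)*289) = -7589/(1350 + 289/5) = -7589/7039/5 = -7589*5/7039 = -37945/7039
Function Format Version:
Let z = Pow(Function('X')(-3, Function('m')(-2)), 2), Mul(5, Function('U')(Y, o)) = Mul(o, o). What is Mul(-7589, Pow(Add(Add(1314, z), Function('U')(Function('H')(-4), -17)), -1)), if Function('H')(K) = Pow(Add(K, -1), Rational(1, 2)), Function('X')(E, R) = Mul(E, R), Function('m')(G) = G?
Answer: Rational(-37945, 7039) ≈ -5.3907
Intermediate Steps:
Function('H')(K) = Pow(Add(-1, K), Rational(1, 2))
Function('U')(Y, o) = Mul(Rational(1, 5), Pow(o, 2)) (Function('U')(Y, o) = Mul(Rational(1, 5), Mul(o, o)) = Mul(Rational(1, 5), Pow(o, 2)))
z = 36 (z = Pow(Mul(-3, -2), 2) = Pow(6, 2) = 36)
Mul(-7589, Pow(Add(Add(1314, z), Function('U')(Function('H')(-4), -17)), -1)) = Mul(-7589, Pow(Add(Add(1314, 36), Mul(Rational(1, 5), Pow(-17, 2))), -1)) = Mul(-7589, Pow(Add(1350, Mul(Rational(1, 5), 289)), -1)) = Mul(-7589, Pow(Add(1350, Rational(289, 5)), -1)) = Mul(-7589, Pow(Rational(7039, 5), -1)) = Mul(-7589, Rational(5, 7039)) = Rational(-37945, 7039)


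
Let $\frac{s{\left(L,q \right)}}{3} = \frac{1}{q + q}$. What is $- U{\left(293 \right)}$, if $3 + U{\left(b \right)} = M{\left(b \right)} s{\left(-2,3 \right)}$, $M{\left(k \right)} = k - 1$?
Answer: $-143$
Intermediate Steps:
$s{\left(L,q \right)} = \frac{3}{2 q}$ ($s{\left(L,q \right)} = \frac{3}{q + q} = \frac{3}{2 q}$)
$M{\left(k \right)} = -1 + k$ ($M{\left(k \right)} = k - 1 = -1 + k$)
$U{\left(b \right)} = - \frac{7}{2} + \frac{b}{2}$ ($U{\left(b \right)} = -3 + \left(-1 + b\right) \frac{3}{2 \cdot 3} = -3 + \left(-1 + b\right) \frac{3}{2} \cdot \frac{1}{3} = -3 + \left(-1 + b\right) \frac{1}{2} = -3 + \left(- \frac{1}{2} + \frac{b}{2}\right) = - \frac{7}{2} + \frac{b}{2}$)
$- U{\left(293 \right)} = - (- \frac{7}{2} + \frac{1}{2} \cdot 293) = - (- \frac{7}{2} + \frac{293}{2}) = \left(-1\right) 143 = -143$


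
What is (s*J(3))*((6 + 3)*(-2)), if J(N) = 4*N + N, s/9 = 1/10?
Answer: -243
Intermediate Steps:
s = 9/10 (s = 9*(1/10) = 9/10 ≈ 0.90000)
J(N) = 5*N
(s*J(3))*((6 + 3)*(-2)) = (9*(5*3)/10)*((6 + 3)*(-2)) = ((9/10)*15)*(9*(-2)) = (27/2)*(-18) = -243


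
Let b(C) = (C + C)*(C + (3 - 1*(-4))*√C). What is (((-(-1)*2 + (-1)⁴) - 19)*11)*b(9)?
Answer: -95040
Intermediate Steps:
b(C) = 2*C*(C + 7*√C) (b(C) = (2*C)*(C + (3 + 4)*√C) = (2*C)*(C + 7*√C) = 2*C*(C + 7*√C))
(((-(-1)*2 + (-1)⁴) - 19)*11)*b(9) = (((-(-1)*2 + (-1)⁴) - 19)*11)*(2*9² + 14*9^(3/2)) = (((-1*(-2) + 1) - 19)*11)*(2*81 + 14*27) = (((2 + 1) - 19)*11)*(162 + 378) = ((3 - 19)*11)*540 = -16*11*540 = -176*540 = -95040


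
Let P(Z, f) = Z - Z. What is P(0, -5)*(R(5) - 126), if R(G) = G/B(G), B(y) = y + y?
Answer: 0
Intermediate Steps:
B(y) = 2*y
R(G) = 1/2 (R(G) = G/((2*G)) = G*(1/(2*G)) = 1/2)
P(Z, f) = 0
P(0, -5)*(R(5) - 126) = 0*(1/2 - 126) = 0*(-251/2) = 0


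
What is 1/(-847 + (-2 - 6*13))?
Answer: -1/927 ≈ -0.0010787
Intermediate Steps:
1/(-847 + (-2 - 6*13)) = 1/(-847 + (-2 - 78)) = 1/(-847 - 80) = 1/(-927) = -1/927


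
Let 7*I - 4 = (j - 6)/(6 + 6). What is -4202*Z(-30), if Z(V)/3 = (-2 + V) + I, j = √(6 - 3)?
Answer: 397089 - 2101*√3/14 ≈ 3.9683e+5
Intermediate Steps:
j = √3 ≈ 1.7320
I = ½ + √3/84 (I = 4/7 + ((√3 - 6)/(6 + 6))/7 = 4/7 + ((-6 + √3)/12)/7 = 4/7 + ((-6 + √3)*(1/12))/7 = 4/7 + (-½ + √3/12)/7 = 4/7 + (-1/14 + √3/84) = ½ + √3/84 ≈ 0.52062)
Z(V) = -9/2 + 3*V + √3/28 (Z(V) = 3*((-2 + V) + (½ + √3/84)) = 3*(-3/2 + V + √3/84) = -9/2 + 3*V + √3/28)
-4202*Z(-30) = -4202*(-9/2 + 3*(-30) + √3/28) = -4202*(-9/2 - 90 + √3/28) = -4202*(-189/2 + √3/28) = 397089 - 2101*√3/14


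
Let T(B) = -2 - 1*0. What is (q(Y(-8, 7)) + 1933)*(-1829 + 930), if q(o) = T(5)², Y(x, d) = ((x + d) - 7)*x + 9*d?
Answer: -1741363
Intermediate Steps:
T(B) = -2 (T(B) = -2 + 0 = -2)
Y(x, d) = 9*d + x*(-7 + d + x) (Y(x, d) = ((d + x) - 7)*x + 9*d = (-7 + d + x)*x + 9*d = x*(-7 + d + x) + 9*d = 9*d + x*(-7 + d + x))
q(o) = 4 (q(o) = (-2)² = 4)
(q(Y(-8, 7)) + 1933)*(-1829 + 930) = (4 + 1933)*(-1829 + 930) = 1937*(-899) = -1741363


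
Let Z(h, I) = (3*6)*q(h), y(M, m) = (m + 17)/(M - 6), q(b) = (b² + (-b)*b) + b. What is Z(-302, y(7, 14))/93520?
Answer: -1359/23380 ≈ -0.058127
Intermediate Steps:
q(b) = b (q(b) = (b² - b²) + b = 0 + b = b)
y(M, m) = (17 + m)/(-6 + M)
Z(h, I) = 18*h (Z(h, I) = (3*6)*h = 18*h)
Z(-302, y(7, 14))/93520 = (18*(-302))/93520 = -5436*1/93520 = -1359/23380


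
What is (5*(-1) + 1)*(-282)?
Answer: 1128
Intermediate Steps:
(5*(-1) + 1)*(-282) = (-5 + 1)*(-282) = -4*(-282) = 1128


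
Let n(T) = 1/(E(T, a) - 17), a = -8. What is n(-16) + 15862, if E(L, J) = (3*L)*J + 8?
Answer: 5948251/375 ≈ 15862.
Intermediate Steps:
E(L, J) = 8 + 3*J*L (E(L, J) = 3*J*L + 8 = 8 + 3*J*L)
n(T) = 1/(-9 - 24*T) (n(T) = 1/((8 + 3*(-8)*T) - 17) = 1/((8 - 24*T) - 17) = 1/(-9 - 24*T))
n(-16) + 15862 = -1/(9 + 24*(-16)) + 15862 = -1/(9 - 384) + 15862 = -1/(-375) + 15862 = -1*(-1/375) + 15862 = 1/375 + 15862 = 5948251/375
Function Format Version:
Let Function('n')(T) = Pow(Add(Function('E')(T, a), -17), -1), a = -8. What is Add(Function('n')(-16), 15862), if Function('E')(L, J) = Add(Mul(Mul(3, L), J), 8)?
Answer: Rational(5948251, 375) ≈ 15862.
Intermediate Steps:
Function('E')(L, J) = Add(8, Mul(3, J, L)) (Function('E')(L, J) = Add(Mul(3, J, L), 8) = Add(8, Mul(3, J, L)))
Function('n')(T) = Pow(Add(-9, Mul(-24, T)), -1) (Function('n')(T) = Pow(Add(Add(8, Mul(3, -8, T)), -17), -1) = Pow(Add(Add(8, Mul(-24, T)), -17), -1) = Pow(Add(-9, Mul(-24, T)), -1))
Add(Function('n')(-16), 15862) = Add(Mul(-1, Pow(Add(9, Mul(24, -16)), -1)), 15862) = Add(Mul(-1, Pow(Add(9, -384), -1)), 15862) = Add(Mul(-1, Pow(-375, -1)), 15862) = Add(Mul(-1, Rational(-1, 375)), 15862) = Add(Rational(1, 375), 15862) = Rational(5948251, 375)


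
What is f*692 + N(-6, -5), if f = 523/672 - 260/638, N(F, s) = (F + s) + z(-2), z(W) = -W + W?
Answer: 13160009/53592 ≈ 245.56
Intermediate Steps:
z(W) = 0
N(F, s) = F + s (N(F, s) = (F + s) + 0 = F + s)
f = 79477/214368 (f = 523*(1/672) - 260*1/638 = 523/672 - 130/319 = 79477/214368 ≈ 0.37075)
f*692 + N(-6, -5) = (79477/214368)*692 + (-6 - 5) = 13749521/53592 - 11 = 13160009/53592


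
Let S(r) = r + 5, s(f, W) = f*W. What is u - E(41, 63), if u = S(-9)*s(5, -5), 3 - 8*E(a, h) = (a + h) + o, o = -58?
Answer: 843/8 ≈ 105.38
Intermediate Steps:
s(f, W) = W*f
S(r) = 5 + r
E(a, h) = 61/8 - a/8 - h/8 (E(a, h) = 3/8 - ((a + h) - 58)/8 = 3/8 - (-58 + a + h)/8 = 3/8 + (29/4 - a/8 - h/8) = 61/8 - a/8 - h/8)
u = 100 (u = (5 - 9)*(-5*5) = -4*(-25) = 100)
u - E(41, 63) = 100 - (61/8 - ⅛*41 - ⅛*63) = 100 - (61/8 - 41/8 - 63/8) = 100 - 1*(-43/8) = 100 + 43/8 = 843/8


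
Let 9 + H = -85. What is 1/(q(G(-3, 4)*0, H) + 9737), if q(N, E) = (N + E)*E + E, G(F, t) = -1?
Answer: 1/18479 ≈ 5.4115e-5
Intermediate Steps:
H = -94 (H = -9 - 85 = -94)
q(N, E) = E + E*(E + N) (q(N, E) = (E + N)*E + E = E*(E + N) + E = E + E*(E + N))
1/(q(G(-3, 4)*0, H) + 9737) = 1/(-94*(1 - 94 - 1*0) + 9737) = 1/(-94*(1 - 94 + 0) + 9737) = 1/(-94*(-93) + 9737) = 1/(8742 + 9737) = 1/18479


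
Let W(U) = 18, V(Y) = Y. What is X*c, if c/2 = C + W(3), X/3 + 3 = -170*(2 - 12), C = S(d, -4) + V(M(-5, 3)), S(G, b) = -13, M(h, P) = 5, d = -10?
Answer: 101820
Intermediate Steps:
C = -8 (C = -13 + 5 = -8)
X = 5091 (X = -9 + 3*(-170*(2 - 12)) = -9 + 3*(-170*(-10)) = -9 + 3*1700 = -9 + 5100 = 5091)
c = 20 (c = 2*(-8 + 18) = 2*10 = 20)
X*c = 5091*20 = 101820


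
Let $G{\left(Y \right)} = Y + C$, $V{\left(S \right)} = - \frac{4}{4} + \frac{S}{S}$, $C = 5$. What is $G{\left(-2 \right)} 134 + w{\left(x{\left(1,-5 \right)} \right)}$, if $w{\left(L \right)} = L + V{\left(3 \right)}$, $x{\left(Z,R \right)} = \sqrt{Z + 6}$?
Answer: $402 + \sqrt{7} \approx 404.65$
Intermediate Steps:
$x{\left(Z,R \right)} = \sqrt{6 + Z}$
$V{\left(S \right)} = 0$ ($V{\left(S \right)} = \left(-4\right) \frac{1}{4} + 1 = -1 + 1 = 0$)
$w{\left(L \right)} = L$ ($w{\left(L \right)} = L + 0 = L$)
$G{\left(Y \right)} = 5 + Y$ ($G{\left(Y \right)} = Y + 5 = 5 + Y$)
$G{\left(-2 \right)} 134 + w{\left(x{\left(1,-5 \right)} \right)} = \left(5 - 2\right) 134 + \sqrt{6 + 1} = 3 \cdot 134 + \sqrt{7} = 402 + \sqrt{7}$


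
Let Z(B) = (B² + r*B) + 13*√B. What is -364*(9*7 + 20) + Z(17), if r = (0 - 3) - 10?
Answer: -30144 + 13*√17 ≈ -30090.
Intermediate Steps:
r = -13 (r = -3 - 10 = -13)
Z(B) = B² - 13*B + 13*√B (Z(B) = (B² - 13*B) + 13*√B = B² - 13*B + 13*√B)
-364*(9*7 + 20) + Z(17) = -364*(9*7 + 20) + (17² - 13*17 + 13*√17) = -364*(63 + 20) + (289 - 221 + 13*√17) = -364*83 + (68 + 13*√17) = -30212 + (68 + 13*√17) = -30144 + 13*√17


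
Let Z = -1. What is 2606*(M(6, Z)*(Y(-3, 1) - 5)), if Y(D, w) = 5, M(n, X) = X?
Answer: 0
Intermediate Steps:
2606*(M(6, Z)*(Y(-3, 1) - 5)) = 2606*(-(5 - 5)) = 2606*(-1*0) = 2606*0 = 0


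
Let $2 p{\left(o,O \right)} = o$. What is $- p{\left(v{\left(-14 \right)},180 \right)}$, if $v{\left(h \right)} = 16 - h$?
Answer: $-15$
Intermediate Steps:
$p{\left(o,O \right)} = \frac{o}{2}$
$- p{\left(v{\left(-14 \right)},180 \right)} = - \frac{16 - -14}{2} = - \frac{16 + 14}{2} = - \frac{30}{2} = \left(-1\right) 15 = -15$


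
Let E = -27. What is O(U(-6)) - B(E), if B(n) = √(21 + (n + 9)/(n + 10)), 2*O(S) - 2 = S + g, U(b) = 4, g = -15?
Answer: -9/2 - 5*√255/17 ≈ -9.1967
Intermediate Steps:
O(S) = -13/2 + S/2 (O(S) = 1 + (S - 15)/2 = 1 + (-15 + S)/2 = 1 + (-15/2 + S/2) = -13/2 + S/2)
B(n) = √(21 + (9 + n)/(10 + n))
O(U(-6)) - B(E) = (-13/2 + (½)*4) - √((219 + 22*(-27))/(10 - 27)) = (-13/2 + 2) - √((219 - 594)/(-17)) = -9/2 - √(-1/17*(-375)) = -9/2 - √(375/17) = -9/2 - 5*√255/17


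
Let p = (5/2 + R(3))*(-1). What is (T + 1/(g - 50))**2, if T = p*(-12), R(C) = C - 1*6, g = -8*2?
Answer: 157609/4356 ≈ 36.182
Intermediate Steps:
g = -16
R(C) = -6 + C (R(C) = C - 6 = -6 + C)
p = 1/2 (p = (5/2 + (-6 + 3))*(-1) = (5*(1/2) - 3)*(-1) = (5/2 - 3)*(-1) = -1/2*(-1) = 1/2 ≈ 0.50000)
T = -6 (T = (1/2)*(-12) = -6)
(T + 1/(g - 50))**2 = (-6 + 1/(-16 - 50))**2 = (-6 + 1/(-66))**2 = (-6 - 1/66)**2 = (-397/66)**2 = 157609/4356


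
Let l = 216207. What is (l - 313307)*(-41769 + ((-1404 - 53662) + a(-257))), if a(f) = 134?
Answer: 9389667100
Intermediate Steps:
(l - 313307)*(-41769 + ((-1404 - 53662) + a(-257))) = (216207 - 313307)*(-41769 + ((-1404 - 53662) + 134)) = -97100*(-41769 + (-55066 + 134)) = -97100*(-41769 - 54932) = -97100*(-96701) = 9389667100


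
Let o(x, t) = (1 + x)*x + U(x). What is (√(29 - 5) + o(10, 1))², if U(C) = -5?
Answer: 11049 + 420*√6 ≈ 12078.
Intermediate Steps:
o(x, t) = -5 + x*(1 + x) (o(x, t) = (1 + x)*x - 5 = x*(1 + x) - 5 = -5 + x*(1 + x))
(√(29 - 5) + o(10, 1))² = (√(29 - 5) + (-5 + 10 + 10²))² = (√24 + (-5 + 10 + 100))² = (2*√6 + 105)² = (105 + 2*√6)²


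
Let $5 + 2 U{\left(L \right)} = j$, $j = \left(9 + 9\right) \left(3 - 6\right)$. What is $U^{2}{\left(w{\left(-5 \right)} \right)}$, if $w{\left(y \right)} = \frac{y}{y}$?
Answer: $\frac{3481}{4} \approx 870.25$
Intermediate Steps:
$w{\left(y \right)} = 1$
$j = -54$ ($j = 18 \left(-3\right) = -54$)
$U{\left(L \right)} = - \frac{59}{2}$ ($U{\left(L \right)} = - \frac{5}{2} + \frac{1}{2} \left(-54\right) = - \frac{5}{2} - 27 = - \frac{59}{2}$)
$U^{2}{\left(w{\left(-5 \right)} \right)} = \left(- \frac{59}{2}\right)^{2} = \frac{3481}{4}$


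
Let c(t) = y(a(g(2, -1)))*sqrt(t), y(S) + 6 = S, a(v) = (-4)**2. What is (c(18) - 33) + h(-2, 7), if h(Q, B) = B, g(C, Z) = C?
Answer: -26 + 30*sqrt(2) ≈ 16.426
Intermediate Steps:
a(v) = 16
y(S) = -6 + S
c(t) = 10*sqrt(t) (c(t) = (-6 + 16)*sqrt(t) = 10*sqrt(t))
(c(18) - 33) + h(-2, 7) = (10*sqrt(18) - 33) + 7 = (10*(3*sqrt(2)) - 33) + 7 = (30*sqrt(2) - 33) + 7 = (-33 + 30*sqrt(2)) + 7 = -26 + 30*sqrt(2)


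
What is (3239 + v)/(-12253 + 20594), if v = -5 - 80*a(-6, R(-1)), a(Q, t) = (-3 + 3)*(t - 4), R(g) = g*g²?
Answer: 3234/8341 ≈ 0.38772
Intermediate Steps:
R(g) = g³
a(Q, t) = 0 (a(Q, t) = 0*(-4 + t) = 0)
v = -5 (v = -5 - 80*0 = -5 + 0 = -5)
(3239 + v)/(-12253 + 20594) = (3239 - 5)/(-12253 + 20594) = 3234/8341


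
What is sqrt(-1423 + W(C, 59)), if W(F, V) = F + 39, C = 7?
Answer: 9*I*sqrt(17) ≈ 37.108*I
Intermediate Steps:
W(F, V) = 39 + F
sqrt(-1423 + W(C, 59)) = sqrt(-1423 + (39 + 7)) = sqrt(-1423 + 46) = sqrt(-1377) = 9*I*sqrt(17)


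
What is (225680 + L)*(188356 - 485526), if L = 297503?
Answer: -155474292110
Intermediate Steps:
(225680 + L)*(188356 - 485526) = (225680 + 297503)*(188356 - 485526) = 523183*(-297170) = -155474292110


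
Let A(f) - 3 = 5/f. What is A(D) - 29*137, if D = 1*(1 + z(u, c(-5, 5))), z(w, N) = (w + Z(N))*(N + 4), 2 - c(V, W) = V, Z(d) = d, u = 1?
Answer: -353325/89 ≈ -3969.9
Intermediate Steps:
c(V, W) = 2 - V
z(w, N) = (4 + N)*(N + w) (z(w, N) = (w + N)*(N + 4) = (N + w)*(4 + N) = (4 + N)*(N + w))
D = 89 (D = 1*(1 + ((2 - 1*(-5))² + 4*(2 - 1*(-5)) + 4*1 + (2 - 1*(-5))*1)) = 1*(1 + ((2 + 5)² + 4*(2 + 5) + 4 + (2 + 5)*1)) = 1*(1 + (7² + 4*7 + 4 + 7*1)) = 1*(1 + (49 + 28 + 4 + 7)) = 1*(1 + 88) = 1*89 = 89)
A(f) = 3 + 5/f
A(D) - 29*137 = (3 + 5/89) - 29*137 = (3 + 5*(1/89)) - 3973 = (3 + 5/89) - 3973 = 272/89 - 3973 = -353325/89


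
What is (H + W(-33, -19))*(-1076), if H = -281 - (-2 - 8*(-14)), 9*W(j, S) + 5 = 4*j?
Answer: 3933856/9 ≈ 4.3710e+5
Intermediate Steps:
W(j, S) = -5/9 + 4*j/9 (W(j, S) = -5/9 + (4*j)/9 = -5/9 + 4*j/9)
H = -391 (H = -281 - (-2 + 112) = -281 - 1*110 = -281 - 110 = -391)
(H + W(-33, -19))*(-1076) = (-391 + (-5/9 + (4/9)*(-33)))*(-1076) = (-391 + (-5/9 - 44/3))*(-1076) = (-391 - 137/9)*(-1076) = -3656/9*(-1076) = 3933856/9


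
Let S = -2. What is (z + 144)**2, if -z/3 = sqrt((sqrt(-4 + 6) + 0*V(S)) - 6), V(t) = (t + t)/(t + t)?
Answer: 9*(48 - I*sqrt(6 - sqrt(2)))**2 ≈ 20695.0 - 1850.2*I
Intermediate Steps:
V(t) = 1 (V(t) = (2*t)/((2*t)) = (2*t)*(1/(2*t)) = 1)
z = -3*sqrt(-6 + sqrt(2)) (z = -3*sqrt((sqrt(-4 + 6) + 0*1) - 6) = -3*sqrt((sqrt(2) + 0) - 6) = -3*sqrt(sqrt(2) - 6) = -3*sqrt(-6 + sqrt(2)) ≈ -6.4243*I)
(z + 144)**2 = (-3*I*sqrt(6 - sqrt(2)) + 144)**2 = (144 - 3*I*sqrt(6 - sqrt(2)))**2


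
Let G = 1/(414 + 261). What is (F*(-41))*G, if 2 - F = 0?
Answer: -82/675 ≈ -0.12148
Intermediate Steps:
F = 2 (F = 2 - 1*0 = 2 + 0 = 2)
G = 1/675 ≈ 0.0014815
(F*(-41))*G = (2*(-41))*(1/675) = -82*1/675 = -82/675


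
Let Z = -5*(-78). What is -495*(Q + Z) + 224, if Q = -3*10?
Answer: -177976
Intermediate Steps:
Z = 390
Q = -30
-495*(Q + Z) + 224 = -495*(-30 + 390) + 224 = -495*360 + 224 = -178200 + 224 = -177976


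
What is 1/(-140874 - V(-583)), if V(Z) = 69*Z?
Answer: -1/100647 ≈ -9.9357e-6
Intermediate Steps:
1/(-140874 - V(-583)) = 1/(-140874 - 69*(-583)) = 1/(-140874 - 1*(-40227)) = 1/(-140874 + 40227) = 1/(-100647) = -1/100647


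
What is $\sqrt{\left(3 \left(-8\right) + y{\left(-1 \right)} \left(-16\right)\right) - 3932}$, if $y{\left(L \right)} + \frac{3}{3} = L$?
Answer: $6 i \sqrt{109} \approx 62.642 i$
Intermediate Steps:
$y{\left(L \right)} = -1 + L$
$\sqrt{\left(3 \left(-8\right) + y{\left(-1 \right)} \left(-16\right)\right) - 3932} = \sqrt{\left(3 \left(-8\right) + \left(-1 - 1\right) \left(-16\right)\right) - 3932} = \sqrt{\left(-24 - -32\right) - 3932} = \sqrt{\left(-24 + 32\right) - 3932} = \sqrt{8 - 3932} = \sqrt{-3924} = 6 i \sqrt{109}$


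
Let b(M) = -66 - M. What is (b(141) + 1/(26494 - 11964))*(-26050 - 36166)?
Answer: 93563811572/7265 ≈ 1.2879e+7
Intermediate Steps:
(b(141) + 1/(26494 - 11964))*(-26050 - 36166) = ((-66 - 1*141) + 1/(26494 - 11964))*(-26050 - 36166) = ((-66 - 141) + 1/14530)*(-62216) = (-207 + 1/14530)*(-62216) = -3007709/14530*(-62216) = 93563811572/7265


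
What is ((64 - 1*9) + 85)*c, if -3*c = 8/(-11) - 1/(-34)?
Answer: 6090/187 ≈ 32.567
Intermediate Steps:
c = 87/374 (c = -(8/(-11) - 1/(-34))/3 = -(8*(-1/11) - 1*(-1/34))/3 = -(-8/11 + 1/34)/3 = -⅓*(-261/374) = 87/374 ≈ 0.23262)
((64 - 1*9) + 85)*c = ((64 - 1*9) + 85)*(87/374) = ((64 - 9) + 85)*(87/374) = (55 + 85)*(87/374) = 140*(87/374) = 6090/187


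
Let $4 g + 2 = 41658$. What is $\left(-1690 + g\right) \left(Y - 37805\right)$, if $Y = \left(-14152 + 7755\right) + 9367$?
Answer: $-303900540$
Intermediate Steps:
$Y = 2970$ ($Y = -6397 + 9367 = 2970$)
$g = 10414$ ($g = - \frac{1}{2} + \frac{1}{4} \cdot 41658 = - \frac{1}{2} + \frac{20829}{2} = 10414$)
$\left(-1690 + g\right) \left(Y - 37805\right) = \left(-1690 + 10414\right) \left(2970 - 37805\right) = 8724 \left(-34835\right) = -303900540$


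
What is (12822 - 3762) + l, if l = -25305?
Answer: -16245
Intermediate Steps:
(12822 - 3762) + l = (12822 - 3762) - 25305 = 9060 - 25305 = -16245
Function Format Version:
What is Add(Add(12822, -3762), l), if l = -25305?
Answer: -16245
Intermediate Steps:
Add(Add(12822, -3762), l) = Add(Add(12822, -3762), -25305) = Add(9060, -25305) = -16245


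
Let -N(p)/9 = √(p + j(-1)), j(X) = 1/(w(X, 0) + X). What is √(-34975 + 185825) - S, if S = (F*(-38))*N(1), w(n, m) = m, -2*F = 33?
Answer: 5*√6034 ≈ 388.39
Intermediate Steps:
F = -33/2 (F = -½*33 = -33/2 ≈ -16.500)
j(X) = 1/X (j(X) = 1/(0 + X) = 1/X)
N(p) = -9*√(-1 + p) (N(p) = -9*√(p + 1/(-1)) = -9*√(p - 1) = -9*√(-1 + p))
S = 0 (S = (-33/2*(-38))*(-9*√(-1 + 1)) = 627*(-9*√0) = 627*(-9*0) = 627*0 = 0)
√(-34975 + 185825) - S = √(-34975 + 185825) - 1*0 = √150850 + 0 = 5*√6034 + 0 = 5*√6034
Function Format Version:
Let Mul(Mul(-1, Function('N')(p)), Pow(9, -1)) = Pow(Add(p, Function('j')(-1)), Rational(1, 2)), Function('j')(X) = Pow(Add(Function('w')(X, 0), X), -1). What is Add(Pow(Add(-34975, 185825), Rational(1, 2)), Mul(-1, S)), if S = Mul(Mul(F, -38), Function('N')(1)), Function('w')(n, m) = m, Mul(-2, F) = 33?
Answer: Mul(5, Pow(6034, Rational(1, 2))) ≈ 388.39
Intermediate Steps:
F = Rational(-33, 2) (F = Mul(Rational(-1, 2), 33) = Rational(-33, 2) ≈ -16.500)
Function('j')(X) = Pow(X, -1) (Function('j')(X) = Pow(Add(0, X), -1) = Pow(X, -1))
Function('N')(p) = Mul(-9, Pow(Add(-1, p), Rational(1, 2))) (Function('N')(p) = Mul(-9, Pow(Add(p, Pow(-1, -1)), Rational(1, 2))) = Mul(-9, Pow(Add(p, -1), Rational(1, 2))) = Mul(-9, Pow(Add(-1, p), Rational(1, 2))))
S = 0 (S = Mul(Mul(Rational(-33, 2), -38), Mul(-9, Pow(Add(-1, 1), Rational(1, 2)))) = Mul(627, Mul(-9, Pow(0, Rational(1, 2)))) = Mul(627, Mul(-9, 0)) = Mul(627, 0) = 0)
Add(Pow(Add(-34975, 185825), Rational(1, 2)), Mul(-1, S)) = Add(Pow(Add(-34975, 185825), Rational(1, 2)), Mul(-1, 0)) = Add(Pow(150850, Rational(1, 2)), 0) = Add(Mul(5, Pow(6034, Rational(1, 2))), 0) = Mul(5, Pow(6034, Rational(1, 2)))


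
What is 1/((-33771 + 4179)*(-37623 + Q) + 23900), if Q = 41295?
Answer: -1/108637924 ≈ -9.2049e-9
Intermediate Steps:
1/((-33771 + 4179)*(-37623 + Q) + 23900) = 1/((-33771 + 4179)*(-37623 + 41295) + 23900) = 1/(-29592*3672 + 23900) = 1/(-108661824 + 23900) = 1/(-108637924) = -1/108637924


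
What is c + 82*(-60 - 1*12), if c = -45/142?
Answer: -838413/142 ≈ -5904.3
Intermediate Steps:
c = -45/142 (c = -45*1/142 = -45/142 ≈ -0.31690)
c + 82*(-60 - 1*12) = -45/142 + 82*(-60 - 1*12) = -45/142 + 82*(-60 - 12) = -45/142 + 82*(-72) = -45/142 - 5904 = -838413/142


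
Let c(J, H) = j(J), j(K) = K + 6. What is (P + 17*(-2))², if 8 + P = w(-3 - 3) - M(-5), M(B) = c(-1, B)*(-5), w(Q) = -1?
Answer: 324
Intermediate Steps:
j(K) = 6 + K
c(J, H) = 6 + J
M(B) = -25 (M(B) = (6 - 1)*(-5) = 5*(-5) = -25)
P = 16 (P = -8 + (-1 - 1*(-25)) = -8 + (-1 + 25) = -8 + 24 = 16)
(P + 17*(-2))² = (16 + 17*(-2))² = (16 - 34)² = (-18)² = 324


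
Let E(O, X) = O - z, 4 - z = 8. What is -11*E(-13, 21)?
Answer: 99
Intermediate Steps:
z = -4 (z = 4 - 1*8 = 4 - 8 = -4)
E(O, X) = 4 + O (E(O, X) = O - 1*(-4) = O + 4 = 4 + O)
-11*E(-13, 21) = -11*(4 - 13) = -11*(-9) = 99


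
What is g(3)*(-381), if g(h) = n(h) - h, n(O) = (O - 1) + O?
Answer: -762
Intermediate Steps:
n(O) = -1 + 2*O (n(O) = (-1 + O) + O = -1 + 2*O)
g(h) = -1 + h (g(h) = (-1 + 2*h) - h = -1 + h)
g(3)*(-381) = (-1 + 3)*(-381) = 2*(-381) = -762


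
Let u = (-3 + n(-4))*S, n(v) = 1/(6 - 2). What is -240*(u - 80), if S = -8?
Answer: 13920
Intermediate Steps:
n(v) = ¼ (n(v) = 1/4 = ¼)
u = 22 (u = (-3 + ¼)*(-8) = -11/4*(-8) = 22)
-240*(u - 80) = -240*(22 - 80) = -240*(-58) = 13920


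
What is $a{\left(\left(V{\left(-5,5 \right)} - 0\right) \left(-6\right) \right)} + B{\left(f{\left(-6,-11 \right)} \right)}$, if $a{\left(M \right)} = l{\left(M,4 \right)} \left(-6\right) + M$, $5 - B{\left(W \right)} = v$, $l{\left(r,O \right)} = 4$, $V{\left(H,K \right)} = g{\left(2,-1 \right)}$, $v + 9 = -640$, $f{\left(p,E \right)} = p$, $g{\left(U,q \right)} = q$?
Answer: $636$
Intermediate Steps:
$v = -649$ ($v = -9 - 640 = -649$)
$V{\left(H,K \right)} = -1$
$B{\left(W \right)} = 654$ ($B{\left(W \right)} = 5 - -649 = 5 + 649 = 654$)
$a{\left(M \right)} = -24 + M$ ($a{\left(M \right)} = 4 \left(-6\right) + M = -24 + M$)
$a{\left(\left(V{\left(-5,5 \right)} - 0\right) \left(-6\right) \right)} + B{\left(f{\left(-6,-11 \right)} \right)} = \left(-24 + \left(-1 - 0\right) \left(-6\right)\right) + 654 = \left(-24 + \left(-1 + 0\right) \left(-6\right)\right) + 654 = \left(-24 - -6\right) + 654 = \left(-24 + 6\right) + 654 = -18 + 654 = 636$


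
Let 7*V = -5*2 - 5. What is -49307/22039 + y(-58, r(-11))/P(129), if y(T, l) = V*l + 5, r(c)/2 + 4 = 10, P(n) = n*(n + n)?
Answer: -11490444673/5134513986 ≈ -2.2379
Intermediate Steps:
P(n) = 2*n² (P(n) = n*(2*n) = 2*n²)
r(c) = 12 (r(c) = -8 + 2*10 = -8 + 20 = 12)
V = -15/7 (V = (-5*2 - 5)/7 = (-10 - 5)/7 = (⅐)*(-15) = -15/7 ≈ -2.1429)
y(T, l) = 5 - 15*l/7 (y(T, l) = -15*l/7 + 5 = 5 - 15*l/7)
-49307/22039 + y(-58, r(-11))/P(129) = -49307/22039 + (5 - 15/7*12)/((2*129²)) = -49307*1/22039 + (5 - 180/7)/((2*16641)) = -49307/22039 - 145/7/33282 = -49307/22039 - 145/7*1/33282 = -49307/22039 - 145/232974 = -11490444673/5134513986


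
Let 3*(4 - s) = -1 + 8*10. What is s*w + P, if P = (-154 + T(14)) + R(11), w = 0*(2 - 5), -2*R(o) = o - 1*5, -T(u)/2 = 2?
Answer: -161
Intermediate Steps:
T(u) = -4 (T(u) = -2*2 = -4)
R(o) = 5/2 - o/2 (R(o) = -(o - 1*5)/2 = -(o - 5)/2 = -(-5 + o)/2 = 5/2 - o/2)
s = -67/3 (s = 4 - (-1 + 8*10)/3 = 4 - (-1 + 80)/3 = 4 - ⅓*79 = 4 - 79/3 = -67/3 ≈ -22.333)
w = 0 (w = 0*(-3) = 0)
P = -161 (P = (-154 - 4) + (5/2 - ½*11) = -158 + (5/2 - 11/2) = -158 - 3 = -161)
s*w + P = -67/3*0 - 161 = 0 - 161 = -161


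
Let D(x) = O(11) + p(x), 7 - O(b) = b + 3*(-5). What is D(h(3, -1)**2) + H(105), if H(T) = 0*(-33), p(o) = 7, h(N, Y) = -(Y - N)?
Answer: 18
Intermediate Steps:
h(N, Y) = N - Y
O(b) = 22 - b (O(b) = 7 - (b + 3*(-5)) = 7 - (b - 15) = 7 - (-15 + b) = 7 + (15 - b) = 22 - b)
D(x) = 18 (D(x) = (22 - 1*11) + 7 = (22 - 11) + 7 = 11 + 7 = 18)
H(T) = 0
D(h(3, -1)**2) + H(105) = 18 + 0 = 18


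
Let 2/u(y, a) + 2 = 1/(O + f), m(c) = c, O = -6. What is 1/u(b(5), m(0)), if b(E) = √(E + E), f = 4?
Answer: -5/4 ≈ -1.2500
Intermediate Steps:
b(E) = √2*√E (b(E) = √(2*E) = √2*√E)
u(y, a) = -⅘ (u(y, a) = 2/(-2 + 1/(-6 + 4)) = 2/(-2 + 1/(-2)) = 2/(-2 - ½) = 2/(-5/2) = 2*(-⅖) = -⅘)
1/u(b(5), m(0)) = 1/(-⅘) = -5/4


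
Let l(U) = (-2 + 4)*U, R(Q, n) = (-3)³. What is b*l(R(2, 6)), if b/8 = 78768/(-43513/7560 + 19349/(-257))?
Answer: 66113246545920/157461281 ≈ 4.1987e+5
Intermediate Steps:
R(Q, n) = -27
l(U) = 2*U
b = -1224319380480/157461281 (b = 8*(78768/(-43513/7560 + 19349/(-257))) = 8*(78768/(-43513*1/7560 + 19349*(-1/257))) = 8*(78768/(-43513/7560 - 19349/257)) = 8*(78768/(-157461281/1942920)) = 8*(78768*(-1942920/157461281)) = 8*(-153039922560/157461281) = -1224319380480/157461281 ≈ -7775.4)
b*l(R(2, 6)) = -2448638760960*(-27)/157461281 = -1224319380480/157461281*(-54) = 66113246545920/157461281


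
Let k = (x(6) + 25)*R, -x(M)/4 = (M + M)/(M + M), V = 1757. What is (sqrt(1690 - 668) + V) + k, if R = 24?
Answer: 2261 + sqrt(1022) ≈ 2293.0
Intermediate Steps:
x(M) = -4 (x(M) = -4*(M + M)/(M + M) = -4*2*M/(2*M) = -4*2*M*1/(2*M) = -4*1 = -4)
k = 504 (k = (-4 + 25)*24 = 21*24 = 504)
(sqrt(1690 - 668) + V) + k = (sqrt(1690 - 668) + 1757) + 504 = (sqrt(1022) + 1757) + 504 = (1757 + sqrt(1022)) + 504 = 2261 + sqrt(1022)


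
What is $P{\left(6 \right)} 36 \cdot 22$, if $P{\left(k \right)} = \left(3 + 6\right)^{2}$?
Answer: $64152$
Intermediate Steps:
$P{\left(k \right)} = 81$ ($P{\left(k \right)} = 9^{2} = 81$)
$P{\left(6 \right)} 36 \cdot 22 = 81 \cdot 36 \cdot 22 = 2916 \cdot 22 = 64152$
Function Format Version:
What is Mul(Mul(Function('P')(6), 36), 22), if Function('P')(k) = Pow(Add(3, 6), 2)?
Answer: 64152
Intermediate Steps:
Function('P')(k) = 81 (Function('P')(k) = Pow(9, 2) = 81)
Mul(Mul(Function('P')(6), 36), 22) = Mul(Mul(81, 36), 22) = Mul(2916, 22) = 64152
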